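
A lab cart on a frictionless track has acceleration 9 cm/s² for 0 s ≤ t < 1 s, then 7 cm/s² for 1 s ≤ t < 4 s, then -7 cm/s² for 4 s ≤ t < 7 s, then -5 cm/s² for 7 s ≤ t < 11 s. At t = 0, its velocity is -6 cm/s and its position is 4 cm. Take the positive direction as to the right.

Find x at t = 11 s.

On each constant-a segment, Δv = aΔt and Δx = v₀Δt + ½aΔt²; chain segment to segment.
0–1 s: v starts -6 cm/s; Δx = -6·1 + ½·9·1² = -1.5 cm; v ends 3 cm/s.
1–4 s: v starts 3 cm/s; Δx = 3·3 + ½·7·3² = 40.5 cm; v ends 24 cm/s.
4–7 s: v starts 24 cm/s; Δx = 24·3 + ½·-7·3² = 40.5 cm; v ends 3 cm/s.
7–11 s: v starts 3 cm/s; Δx = 3·4 + ½·-5·4² = -28 cm; v ends -17 cm/s.
x(11) = 4 + Σ Δx = 55.5 cm.

55.5 cm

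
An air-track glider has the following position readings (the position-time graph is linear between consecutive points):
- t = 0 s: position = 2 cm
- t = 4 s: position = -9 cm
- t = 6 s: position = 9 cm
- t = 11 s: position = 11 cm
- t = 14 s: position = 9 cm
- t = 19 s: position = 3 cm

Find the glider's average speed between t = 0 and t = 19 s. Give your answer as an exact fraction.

Average speed = (total path length)/(elapsed time); on a piecewise-linear x-t graph the path length is Σ|Δx|.
0–4 s: |Δx| = |-9 − 2| = 11 cm
4–6 s: |Δx| = |9 − -9| = 18 cm
6–11 s: |Δx| = |11 − 9| = 2 cm
11–14 s: |Δx| = |9 − 11| = 2 cm
14–19 s: |Δx| = |3 − 9| = 6 cm
Total path = 39 cm; average speed = 39/19 = 39/19 cm/s.

39/19 cm/s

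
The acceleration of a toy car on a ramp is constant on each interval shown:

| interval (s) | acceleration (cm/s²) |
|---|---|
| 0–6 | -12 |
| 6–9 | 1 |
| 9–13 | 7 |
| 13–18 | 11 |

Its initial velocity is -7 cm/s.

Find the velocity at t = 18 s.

7 cm/s

Δv equals the area under the a-t graph; then v = v₀ + Δv.
0–6 s: -12 × 6 = -72 cm/s
6–9 s: 1 × 3 = 3 cm/s
9–13 s: 7 × 4 = 28 cm/s
13–18 s: 11 × 5 = 55 cm/s
Δv = 14 cm/s, so v(18) = -7 + (14) = 7 cm/s.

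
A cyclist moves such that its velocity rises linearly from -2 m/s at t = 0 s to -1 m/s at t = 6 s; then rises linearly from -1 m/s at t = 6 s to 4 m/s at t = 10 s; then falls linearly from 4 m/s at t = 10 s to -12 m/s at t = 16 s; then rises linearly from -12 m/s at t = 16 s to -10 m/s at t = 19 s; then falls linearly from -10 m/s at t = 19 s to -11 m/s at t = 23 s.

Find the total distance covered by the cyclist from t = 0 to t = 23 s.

Total distance travelled is ∫|v| dt — sum the magnitudes of each area piece.
0–6 s: |½(-2 + -1)(6)| = 9 m
6–10 s: v = 0 at t = 6.8 s; triangle areas 0.4 + 6.4 = 6.8 m
10–16 s: v = 0 at t = 11.5 s; triangle areas 3 + 27 = 30 m
16–19 s: |½(-12 + -10)(3)| = 33 m
19–23 s: |½(-10 + -11)(4)| = 42 m
Total distance = 120.8 m

120.8 m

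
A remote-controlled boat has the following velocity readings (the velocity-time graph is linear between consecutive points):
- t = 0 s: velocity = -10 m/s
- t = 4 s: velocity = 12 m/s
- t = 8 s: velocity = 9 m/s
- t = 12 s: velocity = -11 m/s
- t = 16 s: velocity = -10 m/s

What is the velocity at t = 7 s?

On 4–8 s the graph is linear from 12 to 9 m/s: v(7) = 12 + (9 − 12)·(7 − 4)/(8 − 4) = 9.75 m/s.

9.75 m/s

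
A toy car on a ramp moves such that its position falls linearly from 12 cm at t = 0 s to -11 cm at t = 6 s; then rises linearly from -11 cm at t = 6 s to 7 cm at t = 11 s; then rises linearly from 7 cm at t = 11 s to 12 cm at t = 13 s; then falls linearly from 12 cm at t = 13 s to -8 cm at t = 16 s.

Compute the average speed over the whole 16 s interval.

4.125 cm/s

Average speed = (total path length)/(elapsed time); on a piecewise-linear x-t graph the path length is Σ|Δx|.
0–6 s: |Δx| = |-11 − 12| = 23 cm
6–11 s: |Δx| = |7 − -11| = 18 cm
11–13 s: |Δx| = |12 − 7| = 5 cm
13–16 s: |Δx| = |-8 − 12| = 20 cm
Total path = 66 cm; average speed = 66/16 = 4.125 cm/s.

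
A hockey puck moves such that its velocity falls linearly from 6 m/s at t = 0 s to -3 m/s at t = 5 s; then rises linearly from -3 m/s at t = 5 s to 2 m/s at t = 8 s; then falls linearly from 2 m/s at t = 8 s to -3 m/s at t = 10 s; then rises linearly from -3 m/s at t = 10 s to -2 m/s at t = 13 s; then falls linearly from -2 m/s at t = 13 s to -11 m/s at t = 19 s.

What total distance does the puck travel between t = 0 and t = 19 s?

65.5 m

Total distance travelled is ∫|v| dt — sum the magnitudes of each area piece.
0–5 s: v = 0 at t = 10/3 s; triangle areas 10 + 2.5 = 12.5 m
5–8 s: v = 0 at t = 6.8 s; triangle areas 2.7 + 1.2 = 3.9 m
8–10 s: v = 0 at t = 8.8 s; triangle areas 0.8 + 1.8 = 2.6 m
10–13 s: |½(-3 + -2)(3)| = 7.5 m
13–19 s: |½(-2 + -11)(6)| = 39 m
Total distance = 65.5 m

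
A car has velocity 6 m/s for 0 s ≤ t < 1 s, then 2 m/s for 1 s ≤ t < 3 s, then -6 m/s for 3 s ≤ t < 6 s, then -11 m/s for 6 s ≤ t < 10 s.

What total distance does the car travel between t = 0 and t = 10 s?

72 m

Total distance travelled is ∫|v| dt — sum the magnitudes of each area piece.
0–1 s: |6| × 1 = 6 m
1–3 s: |2| × 2 = 4 m
3–6 s: |-6| × 3 = 18 m
6–10 s: |-11| × 4 = 44 m
Total distance = 72 m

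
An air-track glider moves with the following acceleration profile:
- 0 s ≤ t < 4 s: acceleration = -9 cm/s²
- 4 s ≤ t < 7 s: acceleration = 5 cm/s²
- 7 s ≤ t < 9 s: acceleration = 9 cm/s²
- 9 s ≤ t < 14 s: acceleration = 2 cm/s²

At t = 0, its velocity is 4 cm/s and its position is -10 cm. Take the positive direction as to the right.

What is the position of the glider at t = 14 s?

-125.5 cm

On each constant-a segment, Δv = aΔt and Δx = v₀Δt + ½aΔt²; chain segment to segment.
0–4 s: v starts 4 cm/s; Δx = 4·4 + ½·-9·4² = -56 cm; v ends -32 cm/s.
4–7 s: v starts -32 cm/s; Δx = -32·3 + ½·5·3² = -73.5 cm; v ends -17 cm/s.
7–9 s: v starts -17 cm/s; Δx = -17·2 + ½·9·2² = -16 cm; v ends 1 cm/s.
9–14 s: v starts 1 cm/s; Δx = 1·5 + ½·2·5² = 30 cm; v ends 11 cm/s.
x(14) = -10 + Σ Δx = -125.5 cm.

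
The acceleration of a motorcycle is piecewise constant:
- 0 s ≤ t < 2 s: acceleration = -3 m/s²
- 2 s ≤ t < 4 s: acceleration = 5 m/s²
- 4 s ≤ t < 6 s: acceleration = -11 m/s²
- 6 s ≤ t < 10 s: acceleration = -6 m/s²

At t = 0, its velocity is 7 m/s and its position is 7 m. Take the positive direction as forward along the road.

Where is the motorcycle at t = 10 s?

-65 m

On each constant-a segment, Δv = aΔt and Δx = v₀Δt + ½aΔt²; chain segment to segment.
0–2 s: v starts 7 m/s; Δx = 7·2 + ½·-3·2² = 8 m; v ends 1 m/s.
2–4 s: v starts 1 m/s; Δx = 1·2 + ½·5·2² = 12 m; v ends 11 m/s.
4–6 s: v starts 11 m/s; Δx = 11·2 + ½·-11·2² = 0 m; v ends -11 m/s.
6–10 s: v starts -11 m/s; Δx = -11·4 + ½·-6·4² = -92 m; v ends -35 m/s.
x(10) = 7 + Σ Δx = -65 m.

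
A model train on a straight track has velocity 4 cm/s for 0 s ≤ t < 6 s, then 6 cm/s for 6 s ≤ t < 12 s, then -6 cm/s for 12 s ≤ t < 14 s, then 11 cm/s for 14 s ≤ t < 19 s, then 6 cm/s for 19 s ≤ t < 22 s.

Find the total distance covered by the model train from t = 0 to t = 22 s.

Distance (not displacement) is the total path length: add the absolute areas under v-t.
0–6 s: |4| × 6 = 24 cm
6–12 s: |6| × 6 = 36 cm
12–14 s: |-6| × 2 = 12 cm
14–19 s: |11| × 5 = 55 cm
19–22 s: |6| × 3 = 18 cm
Total distance = 145 cm

145 cm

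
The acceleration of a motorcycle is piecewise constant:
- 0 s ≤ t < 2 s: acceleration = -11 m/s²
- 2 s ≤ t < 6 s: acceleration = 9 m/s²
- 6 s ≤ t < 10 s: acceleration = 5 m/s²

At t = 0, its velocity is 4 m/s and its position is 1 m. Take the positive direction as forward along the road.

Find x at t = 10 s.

On each constant-a segment, Δv = aΔt and Δx = v₀Δt + ½aΔt²; chain segment to segment.
0–2 s: v starts 4 m/s; Δx = 4·2 + ½·-11·2² = -14 m; v ends -18 m/s.
2–6 s: v starts -18 m/s; Δx = -18·4 + ½·9·4² = 0 m; v ends 18 m/s.
6–10 s: v starts 18 m/s; Δx = 18·4 + ½·5·4² = 112 m; v ends 38 m/s.
x(10) = 1 + Σ Δx = 99 m.

99 m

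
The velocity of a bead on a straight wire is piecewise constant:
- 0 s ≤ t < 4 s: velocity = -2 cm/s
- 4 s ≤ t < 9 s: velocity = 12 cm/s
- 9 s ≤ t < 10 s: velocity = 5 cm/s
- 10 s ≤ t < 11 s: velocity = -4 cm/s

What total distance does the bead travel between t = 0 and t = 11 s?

Distance (not displacement) is the total path length: add the absolute areas under v-t.
0–4 s: |-2| × 4 = 8 cm
4–9 s: |12| × 5 = 60 cm
9–10 s: |5| × 1 = 5 cm
10–11 s: |-4| × 1 = 4 cm
Total distance = 77 cm

77 cm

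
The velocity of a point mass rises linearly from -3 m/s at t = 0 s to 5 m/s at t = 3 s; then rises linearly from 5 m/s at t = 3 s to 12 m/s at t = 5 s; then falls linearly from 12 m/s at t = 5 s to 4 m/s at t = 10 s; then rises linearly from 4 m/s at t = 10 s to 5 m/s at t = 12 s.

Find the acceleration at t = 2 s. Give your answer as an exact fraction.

8/3 m/s²

Acceleration is the slope of the v-t graph on 0–3 s: (5 − -3)/(3 − 0) = 8/3 m/s².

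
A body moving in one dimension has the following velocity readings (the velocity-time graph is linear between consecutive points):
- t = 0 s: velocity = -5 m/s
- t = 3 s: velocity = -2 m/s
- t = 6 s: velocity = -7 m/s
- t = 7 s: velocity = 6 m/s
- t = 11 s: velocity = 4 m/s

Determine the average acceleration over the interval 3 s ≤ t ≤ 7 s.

Average acceleration = Δv/Δt = (6 − -2)/(7 − 3) = 2 m/s².

2 m/s²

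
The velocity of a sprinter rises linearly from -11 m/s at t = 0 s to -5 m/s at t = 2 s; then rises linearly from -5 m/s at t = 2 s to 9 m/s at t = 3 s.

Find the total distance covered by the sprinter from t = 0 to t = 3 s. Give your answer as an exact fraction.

Distance (not displacement) is the total path length: add the absolute areas under v-t.
0–2 s: |½(-11 + -5)(2)| = 16 m
2–3 s: v = 0 at t = 33/14 s; triangle areas 25/28 + 81/28 = 53/14 m
Total distance = 277/14 m

277/14 m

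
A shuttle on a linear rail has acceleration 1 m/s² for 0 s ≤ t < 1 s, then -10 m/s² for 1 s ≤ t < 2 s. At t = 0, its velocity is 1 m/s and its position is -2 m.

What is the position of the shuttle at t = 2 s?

-3.5 m

On each constant-a segment, Δv = aΔt and Δx = v₀Δt + ½aΔt²; chain segment to segment.
0–1 s: v starts 1 m/s; Δx = 1·1 + ½·1·1² = 1.5 m; v ends 2 m/s.
1–2 s: v starts 2 m/s; Δx = 2·1 + ½·-10·1² = -3 m; v ends -8 m/s.
x(2) = -2 + Σ Δx = -3.5 m.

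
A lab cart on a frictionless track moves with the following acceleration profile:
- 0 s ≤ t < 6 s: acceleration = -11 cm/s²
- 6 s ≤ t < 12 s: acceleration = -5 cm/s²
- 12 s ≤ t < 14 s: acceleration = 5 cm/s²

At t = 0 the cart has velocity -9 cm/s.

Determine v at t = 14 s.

Δv equals the area under the a-t graph; then v = v₀ + Δv.
0–6 s: -11 × 6 = -66 cm/s
6–12 s: -5 × 6 = -30 cm/s
12–14 s: 5 × 2 = 10 cm/s
Δv = -86 cm/s, so v(14) = -9 + (-86) = -95 cm/s.

-95 cm/s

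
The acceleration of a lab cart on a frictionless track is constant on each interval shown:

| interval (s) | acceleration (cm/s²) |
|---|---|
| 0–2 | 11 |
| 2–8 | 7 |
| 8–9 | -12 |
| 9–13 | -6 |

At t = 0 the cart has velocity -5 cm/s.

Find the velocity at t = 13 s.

23 cm/s

Δv equals the area under the a-t graph; then v = v₀ + Δv.
0–2 s: 11 × 2 = 22 cm/s
2–8 s: 7 × 6 = 42 cm/s
8–9 s: -12 × 1 = -12 cm/s
9–13 s: -6 × 4 = -24 cm/s
Δv = 28 cm/s, so v(13) = -5 + (28) = 23 cm/s.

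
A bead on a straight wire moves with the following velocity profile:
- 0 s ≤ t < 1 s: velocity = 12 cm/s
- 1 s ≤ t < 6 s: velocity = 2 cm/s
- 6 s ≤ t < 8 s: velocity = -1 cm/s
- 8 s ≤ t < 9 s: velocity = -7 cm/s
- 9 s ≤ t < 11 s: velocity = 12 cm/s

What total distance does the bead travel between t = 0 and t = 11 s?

Distance (not displacement) is the total path length: add the absolute areas under v-t.
0–1 s: |12| × 1 = 12 cm
1–6 s: |2| × 5 = 10 cm
6–8 s: |-1| × 2 = 2 cm
8–9 s: |-7| × 1 = 7 cm
9–11 s: |12| × 2 = 24 cm
Total distance = 55 cm

55 cm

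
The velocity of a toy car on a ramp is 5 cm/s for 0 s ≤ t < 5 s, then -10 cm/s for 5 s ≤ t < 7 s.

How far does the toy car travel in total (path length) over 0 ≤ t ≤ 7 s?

Total distance travelled is ∫|v| dt — sum the magnitudes of each area piece.
0–5 s: |5| × 5 = 25 cm
5–7 s: |-10| × 2 = 20 cm
Total distance = 45 cm

45 cm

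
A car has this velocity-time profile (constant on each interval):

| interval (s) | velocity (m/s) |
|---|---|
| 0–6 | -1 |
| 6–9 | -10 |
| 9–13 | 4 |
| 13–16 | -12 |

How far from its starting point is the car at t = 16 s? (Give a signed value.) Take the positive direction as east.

Net displacement equals the area under the velocity-time graph (areas below the axis count negative).
0–6 s: -1 × 6 = -6 m
6–9 s: -10 × 3 = -30 m
9–13 s: 4 × 4 = 16 m
13–16 s: -12 × 3 = -36 m
Net displacement = -56 m

-56 m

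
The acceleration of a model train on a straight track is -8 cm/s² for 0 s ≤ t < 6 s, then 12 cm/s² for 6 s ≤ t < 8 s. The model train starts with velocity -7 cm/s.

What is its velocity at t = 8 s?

Δv equals the area under the a-t graph; then v = v₀ + Δv.
0–6 s: -8 × 6 = -48 cm/s
6–8 s: 12 × 2 = 24 cm/s
Δv = -24 cm/s, so v(8) = -7 + (-24) = -31 cm/s.

-31 cm/s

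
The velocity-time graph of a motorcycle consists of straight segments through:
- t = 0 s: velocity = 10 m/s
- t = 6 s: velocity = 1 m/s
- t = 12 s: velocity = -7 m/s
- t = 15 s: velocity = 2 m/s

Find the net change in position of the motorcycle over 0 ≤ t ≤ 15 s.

7.5 m

Net displacement equals the area under the velocity-time graph (areas below the axis count negative).
0–6 s: ½(10 + 1)(6) = 33 m
6–12 s: ½(1 + -7)(6) = -18 m
12–15 s: ½(-7 + 2)(3) = -7.5 m
Net displacement = 7.5 m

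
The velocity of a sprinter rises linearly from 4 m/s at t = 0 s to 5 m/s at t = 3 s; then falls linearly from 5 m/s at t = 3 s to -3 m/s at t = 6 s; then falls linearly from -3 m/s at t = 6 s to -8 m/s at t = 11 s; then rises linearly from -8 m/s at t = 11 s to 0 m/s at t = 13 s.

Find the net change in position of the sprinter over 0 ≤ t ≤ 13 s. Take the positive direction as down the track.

Net displacement equals the area under the velocity-time graph (areas below the axis count negative).
0–3 s: ½(4 + 5)(3) = 13.5 m
3–6 s: ½(5 + -3)(3) = 3 m
6–11 s: ½(-3 + -8)(5) = -27.5 m
11–13 s: ½(-8 + 0)(2) = -8 m
Net displacement = -19 m

-19 m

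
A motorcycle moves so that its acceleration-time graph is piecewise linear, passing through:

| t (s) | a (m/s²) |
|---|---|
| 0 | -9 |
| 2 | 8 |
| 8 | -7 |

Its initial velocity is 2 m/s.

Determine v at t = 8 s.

Δv equals the area under the a-t graph; then v = v₀ + Δv.
0–2 s: ½(-9 + 8)(2) = -1 m/s
2–8 s: ½(8 + -7)(6) = 3 m/s
Δv = 2 m/s, so v(8) = 2 + (2) = 4 m/s.

4 m/s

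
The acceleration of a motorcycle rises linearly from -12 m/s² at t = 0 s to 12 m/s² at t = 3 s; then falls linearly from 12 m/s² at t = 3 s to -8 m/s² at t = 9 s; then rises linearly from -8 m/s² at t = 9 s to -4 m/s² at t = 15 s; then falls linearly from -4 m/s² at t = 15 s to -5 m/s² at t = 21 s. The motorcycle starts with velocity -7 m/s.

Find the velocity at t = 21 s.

-58 m/s

Δv equals the area under the a-t graph; then v = v₀ + Δv.
0–3 s: ½(-12 + 12)(3) = 0 m/s
3–9 s: ½(12 + -8)(6) = 12 m/s
9–15 s: ½(-8 + -4)(6) = -36 m/s
15–21 s: ½(-4 + -5)(6) = -27 m/s
Δv = -51 m/s, so v(21) = -7 + (-51) = -58 m/s.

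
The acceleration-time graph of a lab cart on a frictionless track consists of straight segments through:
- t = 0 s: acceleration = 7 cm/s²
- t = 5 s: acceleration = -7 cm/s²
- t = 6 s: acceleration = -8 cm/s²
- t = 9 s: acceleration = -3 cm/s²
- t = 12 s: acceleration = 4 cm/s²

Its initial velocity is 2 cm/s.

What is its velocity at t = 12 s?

-20.5 cm/s

Δv equals the area under the a-t graph; then v = v₀ + Δv.
0–5 s: ½(7 + -7)(5) = 0 cm/s
5–6 s: ½(-7 + -8)(1) = -7.5 cm/s
6–9 s: ½(-8 + -3)(3) = -16.5 cm/s
9–12 s: ½(-3 + 4)(3) = 1.5 cm/s
Δv = -22.5 cm/s, so v(12) = 2 + (-22.5) = -20.5 cm/s.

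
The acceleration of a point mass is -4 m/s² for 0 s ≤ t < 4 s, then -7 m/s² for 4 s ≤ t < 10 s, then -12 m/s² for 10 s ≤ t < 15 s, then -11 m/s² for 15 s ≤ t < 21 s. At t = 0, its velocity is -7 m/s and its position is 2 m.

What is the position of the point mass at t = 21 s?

On each constant-a segment, Δv = aΔt and Δx = v₀Δt + ½aΔt²; chain segment to segment.
0–4 s: v starts -7 m/s; Δx = -7·4 + ½·-4·4² = -60 m; v ends -23 m/s.
4–10 s: v starts -23 m/s; Δx = -23·6 + ½·-7·6² = -264 m; v ends -65 m/s.
10–15 s: v starts -65 m/s; Δx = -65·5 + ½·-12·5² = -475 m; v ends -125 m/s.
15–21 s: v starts -125 m/s; Δx = -125·6 + ½·-11·6² = -948 m; v ends -191 m/s.
x(21) = 2 + Σ Δx = -1745 m.

-1745 m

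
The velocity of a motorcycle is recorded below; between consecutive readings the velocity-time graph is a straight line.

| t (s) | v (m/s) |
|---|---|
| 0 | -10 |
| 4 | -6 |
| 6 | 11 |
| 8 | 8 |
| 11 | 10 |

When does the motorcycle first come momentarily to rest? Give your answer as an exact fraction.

t = 80/17 s

v changes sign on 4–6 s (from -6 to 11); the graph is linear there, so v = 0 at t = 4 + (6)·(6 − 4)/(11 − -6) = 80/17 s.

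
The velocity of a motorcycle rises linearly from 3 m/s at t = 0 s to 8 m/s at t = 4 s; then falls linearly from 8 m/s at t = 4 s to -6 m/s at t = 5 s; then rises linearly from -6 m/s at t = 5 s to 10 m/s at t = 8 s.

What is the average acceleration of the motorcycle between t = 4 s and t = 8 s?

0.5 m/s²

Average acceleration = Δv/Δt = (10 − 8)/(8 − 4) = 0.5 m/s².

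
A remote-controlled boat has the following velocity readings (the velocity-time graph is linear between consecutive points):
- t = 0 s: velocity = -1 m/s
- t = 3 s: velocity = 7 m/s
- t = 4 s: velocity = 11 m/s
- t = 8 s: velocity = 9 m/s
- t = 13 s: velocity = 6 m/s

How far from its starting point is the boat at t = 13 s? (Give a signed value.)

Displacement is the signed area under the v-t curve.
0–3 s: ½(-1 + 7)(3) = 9 m
3–4 s: ½(7 + 11)(1) = 9 m
4–8 s: ½(11 + 9)(4) = 40 m
8–13 s: ½(9 + 6)(5) = 37.5 m
Net displacement = 95.5 m

95.5 m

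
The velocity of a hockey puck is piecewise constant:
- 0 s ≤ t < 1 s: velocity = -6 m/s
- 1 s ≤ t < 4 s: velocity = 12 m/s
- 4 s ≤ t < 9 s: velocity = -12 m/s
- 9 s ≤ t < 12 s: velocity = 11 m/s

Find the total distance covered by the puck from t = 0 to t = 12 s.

Distance (not displacement) is the total path length: add the absolute areas under v-t.
0–1 s: |-6| × 1 = 6 m
1–4 s: |12| × 3 = 36 m
4–9 s: |-12| × 5 = 60 m
9–12 s: |11| × 3 = 33 m
Total distance = 135 m

135 m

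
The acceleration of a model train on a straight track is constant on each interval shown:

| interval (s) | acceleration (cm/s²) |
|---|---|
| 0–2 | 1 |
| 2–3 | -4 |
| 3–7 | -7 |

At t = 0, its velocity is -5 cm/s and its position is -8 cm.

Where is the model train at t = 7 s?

-105 cm

On each constant-a segment, Δv = aΔt and Δx = v₀Δt + ½aΔt²; chain segment to segment.
0–2 s: v starts -5 cm/s; Δx = -5·2 + ½·1·2² = -8 cm; v ends -3 cm/s.
2–3 s: v starts -3 cm/s; Δx = -3·1 + ½·-4·1² = -5 cm; v ends -7 cm/s.
3–7 s: v starts -7 cm/s; Δx = -7·4 + ½·-7·4² = -84 cm; v ends -35 cm/s.
x(7) = -8 + Σ Δx = -105 cm.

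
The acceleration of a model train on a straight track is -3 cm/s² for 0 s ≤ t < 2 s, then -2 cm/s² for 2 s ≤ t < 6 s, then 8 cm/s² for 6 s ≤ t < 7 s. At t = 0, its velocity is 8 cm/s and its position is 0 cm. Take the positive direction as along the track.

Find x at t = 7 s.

0 cm

On each constant-a segment, Δv = aΔt and Δx = v₀Δt + ½aΔt²; chain segment to segment.
0–2 s: v starts 8 cm/s; Δx = 8·2 + ½·-3·2² = 10 cm; v ends 2 cm/s.
2–6 s: v starts 2 cm/s; Δx = 2·4 + ½·-2·4² = -8 cm; v ends -6 cm/s.
6–7 s: v starts -6 cm/s; Δx = -6·1 + ½·8·1² = -2 cm; v ends 2 cm/s.
x(7) = 0 + Σ Δx = 0 cm.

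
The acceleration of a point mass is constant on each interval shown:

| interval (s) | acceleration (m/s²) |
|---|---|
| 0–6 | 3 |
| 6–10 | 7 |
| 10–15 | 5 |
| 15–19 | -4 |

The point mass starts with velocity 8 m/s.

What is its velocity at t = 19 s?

63 m/s

Δv equals the area under the a-t graph; then v = v₀ + Δv.
0–6 s: 3 × 6 = 18 m/s
6–10 s: 7 × 4 = 28 m/s
10–15 s: 5 × 5 = 25 m/s
15–19 s: -4 × 4 = -16 m/s
Δv = 55 m/s, so v(19) = 8 + (55) = 63 m/s.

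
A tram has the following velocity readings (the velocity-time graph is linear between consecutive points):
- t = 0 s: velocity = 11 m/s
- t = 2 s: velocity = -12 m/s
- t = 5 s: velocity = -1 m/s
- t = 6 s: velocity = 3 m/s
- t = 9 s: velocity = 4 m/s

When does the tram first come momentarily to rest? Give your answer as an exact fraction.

t = 22/23 s

v changes sign on 0–2 s (from 11 to -12); the graph is linear there, so v = 0 at t = 0 + (-11)·(2 − 0)/(-12 − 11) = 22/23 s.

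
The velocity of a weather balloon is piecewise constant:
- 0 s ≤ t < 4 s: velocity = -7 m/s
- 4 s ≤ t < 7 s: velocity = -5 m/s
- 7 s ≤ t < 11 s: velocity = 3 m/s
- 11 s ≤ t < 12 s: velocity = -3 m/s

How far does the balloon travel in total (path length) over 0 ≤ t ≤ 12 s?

58 m

Total distance travelled is ∫|v| dt — sum the magnitudes of each area piece.
0–4 s: |-7| × 4 = 28 m
4–7 s: |-5| × 3 = 15 m
7–11 s: |3| × 4 = 12 m
11–12 s: |-3| × 1 = 3 m
Total distance = 58 m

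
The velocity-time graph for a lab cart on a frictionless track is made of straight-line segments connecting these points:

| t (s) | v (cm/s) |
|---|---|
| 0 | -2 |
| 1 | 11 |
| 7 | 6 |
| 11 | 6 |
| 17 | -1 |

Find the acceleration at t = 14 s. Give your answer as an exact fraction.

-7/6 cm/s²

Acceleration is the slope of the v-t graph on 11–17 s: (-1 − 6)/(17 − 11) = -7/6 cm/s².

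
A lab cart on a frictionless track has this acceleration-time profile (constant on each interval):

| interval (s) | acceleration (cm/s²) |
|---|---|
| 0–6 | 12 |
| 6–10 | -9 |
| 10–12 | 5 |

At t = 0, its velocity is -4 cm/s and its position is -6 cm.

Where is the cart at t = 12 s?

460 cm

On each constant-a segment, Δv = aΔt and Δx = v₀Δt + ½aΔt²; chain segment to segment.
0–6 s: v starts -4 cm/s; Δx = -4·6 + ½·12·6² = 192 cm; v ends 68 cm/s.
6–10 s: v starts 68 cm/s; Δx = 68·4 + ½·-9·4² = 200 cm; v ends 32 cm/s.
10–12 s: v starts 32 cm/s; Δx = 32·2 + ½·5·2² = 74 cm; v ends 42 cm/s.
x(12) = -6 + Σ Δx = 460 cm.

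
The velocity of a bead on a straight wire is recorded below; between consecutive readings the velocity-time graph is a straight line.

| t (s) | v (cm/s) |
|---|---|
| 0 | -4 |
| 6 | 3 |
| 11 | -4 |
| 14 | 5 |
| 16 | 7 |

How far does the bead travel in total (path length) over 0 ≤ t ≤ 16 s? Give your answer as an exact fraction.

Total distance travelled is ∫|v| dt — sum the magnitudes of each area piece.
0–6 s: v = 0 at t = 24/7 s; triangle areas 48/7 + 27/7 = 75/7 cm
6–11 s: v = 0 at t = 57/7 s; triangle areas 45/14 + 40/7 = 125/14 cm
11–14 s: v = 0 at t = 37/3 s; triangle areas 8/3 + 25/6 = 41/6 cm
14–16 s: |½(5 + 7)(2)| = 12 cm
Total distance = 808/21 cm

808/21 cm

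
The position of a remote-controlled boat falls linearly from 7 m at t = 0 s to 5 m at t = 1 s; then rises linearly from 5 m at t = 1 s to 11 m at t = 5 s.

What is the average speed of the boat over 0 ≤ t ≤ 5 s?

Average speed = (total path length)/(elapsed time); on a piecewise-linear x-t graph the path length is Σ|Δx|.
0–1 s: |Δx| = |5 − 7| = 2 m
1–5 s: |Δx| = |11 − 5| = 6 m
Total path = 8 m; average speed = 8/5 = 1.6 m/s.

1.6 m/s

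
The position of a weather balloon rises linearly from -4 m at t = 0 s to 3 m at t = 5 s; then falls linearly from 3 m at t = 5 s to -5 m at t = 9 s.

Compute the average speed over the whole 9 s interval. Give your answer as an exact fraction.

5/3 m/s

Average speed = (total path length)/(elapsed time); on a piecewise-linear x-t graph the path length is Σ|Δx|.
0–5 s: |Δx| = |3 − -4| = 7 m
5–9 s: |Δx| = |-5 − 3| = 8 m
Total path = 15 m; average speed = 15/9 = 5/3 m/s.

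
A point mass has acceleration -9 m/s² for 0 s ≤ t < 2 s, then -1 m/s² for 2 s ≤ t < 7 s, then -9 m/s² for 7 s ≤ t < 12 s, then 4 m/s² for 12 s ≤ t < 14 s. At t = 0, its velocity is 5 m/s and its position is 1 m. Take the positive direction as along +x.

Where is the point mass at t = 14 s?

On each constant-a segment, Δv = aΔt and Δx = v₀Δt + ½aΔt²; chain segment to segment.
0–2 s: v starts 5 m/s; Δx = 5·2 + ½·-9·2² = -8 m; v ends -13 m/s.
2–7 s: v starts -13 m/s; Δx = -13·5 + ½·-1·5² = -77.5 m; v ends -18 m/s.
7–12 s: v starts -18 m/s; Δx = -18·5 + ½·-9·5² = -202.5 m; v ends -63 m/s.
12–14 s: v starts -63 m/s; Δx = -63·2 + ½·4·2² = -118 m; v ends -55 m/s.
x(14) = 1 + Σ Δx = -405 m.

-405 m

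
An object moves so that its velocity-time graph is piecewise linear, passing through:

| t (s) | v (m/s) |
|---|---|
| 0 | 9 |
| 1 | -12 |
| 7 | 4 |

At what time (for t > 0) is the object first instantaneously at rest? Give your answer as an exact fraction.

t = 3/7 s

v changes sign on 0–1 s (from 9 to -12); the graph is linear there, so v = 0 at t = 0 + (-9)·(1 − 0)/(-12 − 9) = 3/7 s.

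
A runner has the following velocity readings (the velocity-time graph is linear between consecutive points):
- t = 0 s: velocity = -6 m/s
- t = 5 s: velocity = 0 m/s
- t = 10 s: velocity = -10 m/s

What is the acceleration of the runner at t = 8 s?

Acceleration is the slope of the v-t graph on 5–10 s: (-10 − 0)/(10 − 5) = -2 m/s².

-2 m/s²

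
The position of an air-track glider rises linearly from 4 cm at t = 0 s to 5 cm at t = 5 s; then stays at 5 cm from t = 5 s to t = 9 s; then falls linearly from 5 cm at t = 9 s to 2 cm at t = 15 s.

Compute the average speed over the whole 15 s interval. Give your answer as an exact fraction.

4/15 cm/s

Average speed = (total path length)/(elapsed time); on a piecewise-linear x-t graph the path length is Σ|Δx|.
0–5 s: |Δx| = |5 − 4| = 1 cm
5–9 s: |Δx| = |5 − 5| = 0 cm
9–15 s: |Δx| = |2 − 5| = 3 cm
Total path = 4 cm; average speed = 4/15 = 4/15 cm/s.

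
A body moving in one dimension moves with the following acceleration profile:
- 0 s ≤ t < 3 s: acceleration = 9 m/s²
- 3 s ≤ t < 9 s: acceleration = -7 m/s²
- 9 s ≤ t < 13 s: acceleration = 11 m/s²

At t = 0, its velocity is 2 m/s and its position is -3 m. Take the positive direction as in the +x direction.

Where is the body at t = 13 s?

On each constant-a segment, Δv = aΔt and Δx = v₀Δt + ½aΔt²; chain segment to segment.
0–3 s: v starts 2 m/s; Δx = 2·3 + ½·9·3² = 46.5 m; v ends 29 m/s.
3–9 s: v starts 29 m/s; Δx = 29·6 + ½·-7·6² = 48 m; v ends -13 m/s.
9–13 s: v starts -13 m/s; Δx = -13·4 + ½·11·4² = 36 m; v ends 31 m/s.
x(13) = -3 + Σ Δx = 127.5 m.

127.5 m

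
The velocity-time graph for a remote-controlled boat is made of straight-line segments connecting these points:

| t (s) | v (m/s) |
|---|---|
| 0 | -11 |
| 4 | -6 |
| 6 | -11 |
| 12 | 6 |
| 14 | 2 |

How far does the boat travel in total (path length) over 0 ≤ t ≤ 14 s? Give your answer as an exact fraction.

1474/17 m

Distance (not displacement) is the total path length: add the absolute areas under v-t.
0–4 s: |½(-11 + -6)(4)| = 34 m
4–6 s: |½(-6 + -11)(2)| = 17 m
6–12 s: v = 0 at t = 168/17 s; triangle areas 363/17 + 108/17 = 471/17 m
12–14 s: |½(6 + 2)(2)| = 8 m
Total distance = 1474/17 m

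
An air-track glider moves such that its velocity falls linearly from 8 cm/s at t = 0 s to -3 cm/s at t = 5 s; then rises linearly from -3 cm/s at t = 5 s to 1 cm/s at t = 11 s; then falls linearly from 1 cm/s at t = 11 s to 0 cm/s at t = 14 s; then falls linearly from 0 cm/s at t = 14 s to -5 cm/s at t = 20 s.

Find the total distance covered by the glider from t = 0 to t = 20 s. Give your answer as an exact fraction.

893/22 cm

Distance (not displacement) is the total path length: add the absolute areas under v-t.
0–5 s: v = 0 at t = 40/11 s; triangle areas 160/11 + 45/22 = 365/22 cm
5–11 s: v = 0 at t = 9.5 s; triangle areas 6.75 + 0.75 = 7.5 cm
11–14 s: |½(1 + 0)(3)| = 1.5 cm
14–20 s: |½(0 + -5)(6)| = 15 cm
Total distance = 893/22 cm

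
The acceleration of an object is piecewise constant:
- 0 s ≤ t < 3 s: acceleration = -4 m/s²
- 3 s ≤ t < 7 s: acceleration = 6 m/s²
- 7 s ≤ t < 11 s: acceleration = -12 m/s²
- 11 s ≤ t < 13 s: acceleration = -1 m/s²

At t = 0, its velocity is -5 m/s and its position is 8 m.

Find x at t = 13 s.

On each constant-a segment, Δv = aΔt and Δx = v₀Δt + ½aΔt²; chain segment to segment.
0–3 s: v starts -5 m/s; Δx = -5·3 + ½·-4·3² = -33 m; v ends -17 m/s.
3–7 s: v starts -17 m/s; Δx = -17·4 + ½·6·4² = -20 m; v ends 7 m/s.
7–11 s: v starts 7 m/s; Δx = 7·4 + ½·-12·4² = -68 m; v ends -41 m/s.
11–13 s: v starts -41 m/s; Δx = -41·2 + ½·-1·2² = -84 m; v ends -43 m/s.
x(13) = 8 + Σ Δx = -197 m.

-197 m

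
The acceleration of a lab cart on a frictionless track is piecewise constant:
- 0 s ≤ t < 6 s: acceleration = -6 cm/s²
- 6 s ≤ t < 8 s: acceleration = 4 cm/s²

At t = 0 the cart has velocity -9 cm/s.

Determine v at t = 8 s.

Δv equals the area under the a-t graph; then v = v₀ + Δv.
0–6 s: -6 × 6 = -36 cm/s
6–8 s: 4 × 2 = 8 cm/s
Δv = -28 cm/s, so v(8) = -9 + (-28) = -37 cm/s.

-37 cm/s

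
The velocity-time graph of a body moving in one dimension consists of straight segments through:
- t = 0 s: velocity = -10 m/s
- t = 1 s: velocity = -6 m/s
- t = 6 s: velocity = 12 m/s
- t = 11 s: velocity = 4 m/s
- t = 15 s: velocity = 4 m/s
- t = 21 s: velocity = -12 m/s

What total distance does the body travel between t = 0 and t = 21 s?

Total distance travelled is ∫|v| dt — sum the magnitudes of each area piece.
0–1 s: |½(-10 + -6)(1)| = 8 m
1–6 s: v = 0 at t = 8/3 s; triangle areas 5 + 20 = 25 m
6–11 s: |½(12 + 4)(5)| = 40 m
11–15 s: |4| × 4 = 16 m
15–21 s: v = 0 at t = 16.5 s; triangle areas 3 + 27 = 30 m
Total distance = 119 m

119 m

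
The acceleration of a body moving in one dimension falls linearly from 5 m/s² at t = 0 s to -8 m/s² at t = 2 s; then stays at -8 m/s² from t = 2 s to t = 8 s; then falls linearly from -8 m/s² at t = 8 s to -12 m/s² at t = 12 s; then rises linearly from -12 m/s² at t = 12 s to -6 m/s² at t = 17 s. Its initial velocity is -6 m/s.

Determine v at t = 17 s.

-142 m/s

Δv equals the area under the a-t graph; then v = v₀ + Δv.
0–2 s: ½(5 + -8)(2) = -3 m/s
2–8 s: -8 × 6 = -48 m/s
8–12 s: ½(-8 + -12)(4) = -40 m/s
12–17 s: ½(-12 + -6)(5) = -45 m/s
Δv = -136 m/s, so v(17) = -6 + (-136) = -142 m/s.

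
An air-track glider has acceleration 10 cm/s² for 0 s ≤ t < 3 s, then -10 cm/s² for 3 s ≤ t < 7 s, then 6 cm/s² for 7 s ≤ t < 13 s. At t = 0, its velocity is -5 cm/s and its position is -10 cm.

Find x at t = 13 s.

58 cm

On each constant-a segment, Δv = aΔt and Δx = v₀Δt + ½aΔt²; chain segment to segment.
0–3 s: v starts -5 cm/s; Δx = -5·3 + ½·10·3² = 30 cm; v ends 25 cm/s.
3–7 s: v starts 25 cm/s; Δx = 25·4 + ½·-10·4² = 20 cm; v ends -15 cm/s.
7–13 s: v starts -15 cm/s; Δx = -15·6 + ½·6·6² = 18 cm; v ends 21 cm/s.
x(13) = -10 + Σ Δx = 58 cm.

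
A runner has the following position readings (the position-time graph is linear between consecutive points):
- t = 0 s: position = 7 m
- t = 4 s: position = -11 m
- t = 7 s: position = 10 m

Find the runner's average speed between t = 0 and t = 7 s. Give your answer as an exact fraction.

39/7 m/s

Average speed = (total path length)/(elapsed time); on a piecewise-linear x-t graph the path length is Σ|Δx|.
0–4 s: |Δx| = |-11 − 7| = 18 m
4–7 s: |Δx| = |10 − -11| = 21 m
Total path = 39 m; average speed = 39/7 = 39/7 m/s.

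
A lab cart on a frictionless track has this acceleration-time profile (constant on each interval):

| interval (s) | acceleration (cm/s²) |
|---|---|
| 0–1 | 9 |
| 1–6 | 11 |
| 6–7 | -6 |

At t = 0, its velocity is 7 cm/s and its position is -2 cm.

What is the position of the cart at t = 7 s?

On each constant-a segment, Δv = aΔt and Δx = v₀Δt + ½aΔt²; chain segment to segment.
0–1 s: v starts 7 cm/s; Δx = 7·1 + ½·9·1² = 11.5 cm; v ends 16 cm/s.
1–6 s: v starts 16 cm/s; Δx = 16·5 + ½·11·5² = 217.5 cm; v ends 71 cm/s.
6–7 s: v starts 71 cm/s; Δx = 71·1 + ½·-6·1² = 68 cm; v ends 65 cm/s.
x(7) = -2 + Σ Δx = 295 cm.

295 cm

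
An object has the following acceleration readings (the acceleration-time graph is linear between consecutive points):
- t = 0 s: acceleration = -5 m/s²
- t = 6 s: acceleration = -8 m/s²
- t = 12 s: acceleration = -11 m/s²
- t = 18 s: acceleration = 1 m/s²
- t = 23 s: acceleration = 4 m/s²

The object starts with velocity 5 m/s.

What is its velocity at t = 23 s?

-108.5 m/s

Δv equals the area under the a-t graph; then v = v₀ + Δv.
0–6 s: ½(-5 + -8)(6) = -39 m/s
6–12 s: ½(-8 + -11)(6) = -57 m/s
12–18 s: ½(-11 + 1)(6) = -30 m/s
18–23 s: ½(1 + 4)(5) = 12.5 m/s
Δv = -113.5 m/s, so v(23) = 5 + (-113.5) = -108.5 m/s.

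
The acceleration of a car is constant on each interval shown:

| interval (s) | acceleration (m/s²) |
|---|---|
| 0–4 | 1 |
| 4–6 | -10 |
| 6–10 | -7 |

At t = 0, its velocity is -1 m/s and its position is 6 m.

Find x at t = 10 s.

On each constant-a segment, Δv = aΔt and Δx = v₀Δt + ½aΔt²; chain segment to segment.
0–4 s: v starts -1 m/s; Δx = -1·4 + ½·1·4² = 4 m; v ends 3 m/s.
4–6 s: v starts 3 m/s; Δx = 3·2 + ½·-10·2² = -14 m; v ends -17 m/s.
6–10 s: v starts -17 m/s; Δx = -17·4 + ½·-7·4² = -124 m; v ends -45 m/s.
x(10) = 6 + Σ Δx = -128 m.

-128 m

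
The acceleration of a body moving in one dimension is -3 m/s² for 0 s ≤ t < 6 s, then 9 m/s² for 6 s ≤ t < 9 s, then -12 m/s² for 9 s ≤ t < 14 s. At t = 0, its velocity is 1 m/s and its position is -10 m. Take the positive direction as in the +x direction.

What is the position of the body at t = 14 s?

-168.5 m

On each constant-a segment, Δv = aΔt and Δx = v₀Δt + ½aΔt²; chain segment to segment.
0–6 s: v starts 1 m/s; Δx = 1·6 + ½·-3·6² = -48 m; v ends -17 m/s.
6–9 s: v starts -17 m/s; Δx = -17·3 + ½·9·3² = -10.5 m; v ends 10 m/s.
9–14 s: v starts 10 m/s; Δx = 10·5 + ½·-12·5² = -100 m; v ends -50 m/s.
x(14) = -10 + Σ Δx = -168.5 m.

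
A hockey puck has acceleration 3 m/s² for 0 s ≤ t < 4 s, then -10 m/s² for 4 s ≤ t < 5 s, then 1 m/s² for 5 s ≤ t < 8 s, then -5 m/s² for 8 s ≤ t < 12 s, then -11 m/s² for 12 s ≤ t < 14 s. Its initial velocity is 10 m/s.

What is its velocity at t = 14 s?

-27 m/s

Δv equals the area under the a-t graph; then v = v₀ + Δv.
0–4 s: 3 × 4 = 12 m/s
4–5 s: -10 × 1 = -10 m/s
5–8 s: 1 × 3 = 3 m/s
8–12 s: -5 × 4 = -20 m/s
12–14 s: -11 × 2 = -22 m/s
Δv = -37 m/s, so v(14) = 10 + (-37) = -27 m/s.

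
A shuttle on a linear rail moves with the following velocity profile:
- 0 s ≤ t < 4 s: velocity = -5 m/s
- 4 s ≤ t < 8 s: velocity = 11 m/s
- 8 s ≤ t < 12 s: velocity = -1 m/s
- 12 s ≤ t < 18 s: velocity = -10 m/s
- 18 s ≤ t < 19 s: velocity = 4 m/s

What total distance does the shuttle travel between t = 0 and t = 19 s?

132 m

Distance (not displacement) is the total path length: add the absolute areas under v-t.
0–4 s: |-5| × 4 = 20 m
4–8 s: |11| × 4 = 44 m
8–12 s: |-1| × 4 = 4 m
12–18 s: |-10| × 6 = 60 m
18–19 s: |4| × 1 = 4 m
Total distance = 132 m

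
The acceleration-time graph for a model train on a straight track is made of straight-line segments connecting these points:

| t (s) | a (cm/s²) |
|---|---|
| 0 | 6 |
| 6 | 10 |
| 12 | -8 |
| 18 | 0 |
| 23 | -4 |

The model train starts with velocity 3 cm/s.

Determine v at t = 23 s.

Δv equals the area under the a-t graph; then v = v₀ + Δv.
0–6 s: ½(6 + 10)(6) = 48 cm/s
6–12 s: ½(10 + -8)(6) = 6 cm/s
12–18 s: ½(-8 + 0)(6) = -24 cm/s
18–23 s: ½(0 + -4)(5) = -10 cm/s
Δv = 20 cm/s, so v(23) = 3 + (20) = 23 cm/s.

23 cm/s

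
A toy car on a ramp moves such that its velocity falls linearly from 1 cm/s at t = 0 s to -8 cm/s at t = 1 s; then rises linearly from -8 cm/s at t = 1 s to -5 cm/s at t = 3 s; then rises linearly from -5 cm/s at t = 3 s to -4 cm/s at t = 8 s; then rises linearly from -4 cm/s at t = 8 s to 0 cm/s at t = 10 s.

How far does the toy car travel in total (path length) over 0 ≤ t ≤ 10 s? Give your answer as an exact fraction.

Distance (not displacement) is the total path length: add the absolute areas under v-t.
0–1 s: v = 0 at t = 1/9 s; triangle areas 1/18 + 32/9 = 65/18 cm
1–3 s: |½(-8 + -5)(2)| = 13 cm
3–8 s: |½(-5 + -4)(5)| = 22.5 cm
8–10 s: |½(-4 + 0)(2)| = 4 cm
Total distance = 388/9 cm

388/9 cm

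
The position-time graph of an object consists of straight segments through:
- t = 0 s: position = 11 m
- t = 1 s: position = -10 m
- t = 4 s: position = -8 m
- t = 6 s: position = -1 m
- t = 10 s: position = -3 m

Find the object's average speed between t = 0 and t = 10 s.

3.2 m/s

Average speed = (total path length)/(elapsed time); on a piecewise-linear x-t graph the path length is Σ|Δx|.
0–1 s: |Δx| = |-10 − 11| = 21 m
1–4 s: |Δx| = |-8 − -10| = 2 m
4–6 s: |Δx| = |-1 − -8| = 7 m
6–10 s: |Δx| = |-3 − -1| = 2 m
Total path = 32 m; average speed = 32/10 = 3.2 m/s.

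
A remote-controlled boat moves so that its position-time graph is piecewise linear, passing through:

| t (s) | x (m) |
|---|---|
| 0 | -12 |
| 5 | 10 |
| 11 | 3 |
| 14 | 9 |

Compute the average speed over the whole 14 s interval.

2.5 m/s

Average speed = (total path length)/(elapsed time); on a piecewise-linear x-t graph the path length is Σ|Δx|.
0–5 s: |Δx| = |10 − -12| = 22 m
5–11 s: |Δx| = |3 − 10| = 7 m
11–14 s: |Δx| = |9 − 3| = 6 m
Total path = 35 m; average speed = 35/14 = 2.5 m/s.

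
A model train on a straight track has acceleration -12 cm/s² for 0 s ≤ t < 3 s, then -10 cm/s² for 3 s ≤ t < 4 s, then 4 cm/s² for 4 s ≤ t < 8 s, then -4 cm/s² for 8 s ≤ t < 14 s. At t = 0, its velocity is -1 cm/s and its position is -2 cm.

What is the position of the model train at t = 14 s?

-515 cm

On each constant-a segment, Δv = aΔt and Δx = v₀Δt + ½aΔt²; chain segment to segment.
0–3 s: v starts -1 cm/s; Δx = -1·3 + ½·-12·3² = -57 cm; v ends -37 cm/s.
3–4 s: v starts -37 cm/s; Δx = -37·1 + ½·-10·1² = -42 cm; v ends -47 cm/s.
4–8 s: v starts -47 cm/s; Δx = -47·4 + ½·4·4² = -156 cm; v ends -31 cm/s.
8–14 s: v starts -31 cm/s; Δx = -31·6 + ½·-4·6² = -258 cm; v ends -55 cm/s.
x(14) = -2 + Σ Δx = -515 cm.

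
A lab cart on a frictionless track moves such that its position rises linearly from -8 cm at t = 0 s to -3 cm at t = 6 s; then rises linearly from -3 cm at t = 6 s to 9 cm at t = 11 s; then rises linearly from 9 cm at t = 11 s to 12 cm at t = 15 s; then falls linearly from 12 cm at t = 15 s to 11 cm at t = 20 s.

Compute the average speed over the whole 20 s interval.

1.05 cm/s

Average speed = (total path length)/(elapsed time); on a piecewise-linear x-t graph the path length is Σ|Δx|.
0–6 s: |Δx| = |-3 − -8| = 5 cm
6–11 s: |Δx| = |9 − -3| = 12 cm
11–15 s: |Δx| = |12 − 9| = 3 cm
15–20 s: |Δx| = |11 − 12| = 1 cm
Total path = 21 cm; average speed = 21/20 = 1.05 cm/s.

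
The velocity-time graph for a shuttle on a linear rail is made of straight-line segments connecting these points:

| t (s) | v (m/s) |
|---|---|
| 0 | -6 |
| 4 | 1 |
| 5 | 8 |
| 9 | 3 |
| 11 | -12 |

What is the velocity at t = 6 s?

On 5–9 s the graph is linear from 8 to 3 m/s: v(6) = 8 + (3 − 8)·(6 − 5)/(9 − 5) = 6.75 m/s.

6.75 m/s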